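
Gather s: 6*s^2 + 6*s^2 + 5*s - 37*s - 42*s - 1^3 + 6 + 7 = 12*s^2 - 74*s + 12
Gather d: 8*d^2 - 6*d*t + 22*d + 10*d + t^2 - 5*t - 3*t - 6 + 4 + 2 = 8*d^2 + d*(32 - 6*t) + t^2 - 8*t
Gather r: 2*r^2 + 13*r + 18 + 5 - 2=2*r^2 + 13*r + 21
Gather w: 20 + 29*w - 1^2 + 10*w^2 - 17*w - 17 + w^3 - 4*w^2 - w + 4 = w^3 + 6*w^2 + 11*w + 6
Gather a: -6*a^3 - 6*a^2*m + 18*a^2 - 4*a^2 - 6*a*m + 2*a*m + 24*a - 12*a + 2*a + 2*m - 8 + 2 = -6*a^3 + a^2*(14 - 6*m) + a*(14 - 4*m) + 2*m - 6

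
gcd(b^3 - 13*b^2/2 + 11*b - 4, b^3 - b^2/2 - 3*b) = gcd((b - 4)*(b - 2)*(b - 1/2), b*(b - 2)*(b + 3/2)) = b - 2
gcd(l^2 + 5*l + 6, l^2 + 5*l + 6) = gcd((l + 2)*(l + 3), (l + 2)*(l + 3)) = l^2 + 5*l + 6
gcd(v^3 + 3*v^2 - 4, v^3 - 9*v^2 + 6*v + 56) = v + 2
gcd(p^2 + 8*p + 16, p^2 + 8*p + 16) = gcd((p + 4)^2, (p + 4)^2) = p^2 + 8*p + 16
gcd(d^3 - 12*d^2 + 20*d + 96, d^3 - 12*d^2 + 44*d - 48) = d - 6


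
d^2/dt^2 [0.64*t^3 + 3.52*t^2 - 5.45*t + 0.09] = 3.84*t + 7.04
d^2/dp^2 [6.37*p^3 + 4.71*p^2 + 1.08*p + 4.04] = 38.22*p + 9.42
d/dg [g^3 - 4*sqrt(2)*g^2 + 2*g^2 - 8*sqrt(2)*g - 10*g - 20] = 3*g^2 - 8*sqrt(2)*g + 4*g - 8*sqrt(2) - 10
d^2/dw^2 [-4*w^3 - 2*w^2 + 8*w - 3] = -24*w - 4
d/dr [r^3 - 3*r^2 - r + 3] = 3*r^2 - 6*r - 1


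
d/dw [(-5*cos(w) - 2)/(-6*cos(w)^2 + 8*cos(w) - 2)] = (15*cos(w)^2 + 12*cos(w) - 13)*sin(w)/(2*(cos(w) - 1)^2*(3*cos(w) - 1)^2)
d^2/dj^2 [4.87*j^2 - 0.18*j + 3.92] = 9.74000000000000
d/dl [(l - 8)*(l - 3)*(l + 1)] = 3*l^2 - 20*l + 13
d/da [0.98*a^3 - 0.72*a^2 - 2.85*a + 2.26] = 2.94*a^2 - 1.44*a - 2.85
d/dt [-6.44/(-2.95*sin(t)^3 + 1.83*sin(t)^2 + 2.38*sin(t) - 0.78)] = (-56.994*sin(t)^2 + 23.5704*sin(t) + 15.3272)*cos(t)/(2.95*sin(t)^3 - 1.83*sin(t)^2 - 2.38*sin(t) + 0.78)^2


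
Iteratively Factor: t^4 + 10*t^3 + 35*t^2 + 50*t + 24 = (t + 3)*(t^3 + 7*t^2 + 14*t + 8) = (t + 3)*(t + 4)*(t^2 + 3*t + 2) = (t + 2)*(t + 3)*(t + 4)*(t + 1)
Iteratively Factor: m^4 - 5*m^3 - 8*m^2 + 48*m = (m - 4)*(m^3 - m^2 - 12*m) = m*(m - 4)*(m^2 - m - 12) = m*(m - 4)*(m + 3)*(m - 4)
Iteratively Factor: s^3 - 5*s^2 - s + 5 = (s + 1)*(s^2 - 6*s + 5) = (s - 1)*(s + 1)*(s - 5)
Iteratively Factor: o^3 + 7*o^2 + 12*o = (o + 4)*(o^2 + 3*o) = (o + 3)*(o + 4)*(o)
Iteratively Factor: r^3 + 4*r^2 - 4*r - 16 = (r + 2)*(r^2 + 2*r - 8) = (r + 2)*(r + 4)*(r - 2)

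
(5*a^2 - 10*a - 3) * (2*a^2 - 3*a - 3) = 10*a^4 - 35*a^3 + 9*a^2 + 39*a + 9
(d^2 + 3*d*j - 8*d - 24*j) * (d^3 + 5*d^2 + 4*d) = d^5 + 3*d^4*j - 3*d^4 - 9*d^3*j - 36*d^3 - 108*d^2*j - 32*d^2 - 96*d*j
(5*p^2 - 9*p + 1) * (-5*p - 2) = -25*p^3 + 35*p^2 + 13*p - 2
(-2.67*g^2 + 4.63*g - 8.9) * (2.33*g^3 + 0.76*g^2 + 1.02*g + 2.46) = -6.2211*g^5 + 8.7587*g^4 - 19.9416*g^3 - 8.6096*g^2 + 2.3118*g - 21.894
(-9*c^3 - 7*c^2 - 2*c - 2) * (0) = 0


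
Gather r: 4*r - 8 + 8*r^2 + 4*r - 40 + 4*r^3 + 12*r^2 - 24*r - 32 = 4*r^3 + 20*r^2 - 16*r - 80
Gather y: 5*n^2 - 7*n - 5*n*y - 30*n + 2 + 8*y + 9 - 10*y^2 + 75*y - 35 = 5*n^2 - 37*n - 10*y^2 + y*(83 - 5*n) - 24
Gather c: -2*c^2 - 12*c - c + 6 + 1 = -2*c^2 - 13*c + 7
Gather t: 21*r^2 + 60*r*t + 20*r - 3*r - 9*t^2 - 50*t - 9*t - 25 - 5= 21*r^2 + 17*r - 9*t^2 + t*(60*r - 59) - 30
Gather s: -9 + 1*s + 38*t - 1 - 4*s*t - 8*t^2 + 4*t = s*(1 - 4*t) - 8*t^2 + 42*t - 10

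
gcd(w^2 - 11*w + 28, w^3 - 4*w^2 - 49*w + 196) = w^2 - 11*w + 28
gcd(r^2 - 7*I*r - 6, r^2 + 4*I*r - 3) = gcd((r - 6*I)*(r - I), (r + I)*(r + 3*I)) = 1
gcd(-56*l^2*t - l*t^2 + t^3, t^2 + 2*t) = t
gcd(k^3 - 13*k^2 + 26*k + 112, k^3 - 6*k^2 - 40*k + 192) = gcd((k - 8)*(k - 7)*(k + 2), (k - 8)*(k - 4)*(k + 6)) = k - 8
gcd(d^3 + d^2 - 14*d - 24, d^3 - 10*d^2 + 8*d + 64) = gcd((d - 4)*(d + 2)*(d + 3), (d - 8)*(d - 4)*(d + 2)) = d^2 - 2*d - 8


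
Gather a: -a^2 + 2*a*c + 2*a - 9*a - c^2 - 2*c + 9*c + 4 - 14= -a^2 + a*(2*c - 7) - c^2 + 7*c - 10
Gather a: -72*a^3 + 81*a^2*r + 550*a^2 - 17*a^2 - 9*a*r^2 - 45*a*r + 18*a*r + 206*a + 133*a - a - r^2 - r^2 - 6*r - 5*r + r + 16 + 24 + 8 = -72*a^3 + a^2*(81*r + 533) + a*(-9*r^2 - 27*r + 338) - 2*r^2 - 10*r + 48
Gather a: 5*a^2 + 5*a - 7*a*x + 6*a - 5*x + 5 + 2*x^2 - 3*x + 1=5*a^2 + a*(11 - 7*x) + 2*x^2 - 8*x + 6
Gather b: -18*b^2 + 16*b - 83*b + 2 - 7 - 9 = -18*b^2 - 67*b - 14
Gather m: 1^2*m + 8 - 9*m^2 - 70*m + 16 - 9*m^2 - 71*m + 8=-18*m^2 - 140*m + 32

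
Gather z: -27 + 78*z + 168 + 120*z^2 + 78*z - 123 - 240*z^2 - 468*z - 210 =-120*z^2 - 312*z - 192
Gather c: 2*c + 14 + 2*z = 2*c + 2*z + 14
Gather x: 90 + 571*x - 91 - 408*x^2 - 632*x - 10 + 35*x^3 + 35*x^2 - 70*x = 35*x^3 - 373*x^2 - 131*x - 11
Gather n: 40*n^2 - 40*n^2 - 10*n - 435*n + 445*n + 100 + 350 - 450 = 0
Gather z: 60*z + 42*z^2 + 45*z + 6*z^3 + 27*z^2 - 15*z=6*z^3 + 69*z^2 + 90*z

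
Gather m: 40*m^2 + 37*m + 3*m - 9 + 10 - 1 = 40*m^2 + 40*m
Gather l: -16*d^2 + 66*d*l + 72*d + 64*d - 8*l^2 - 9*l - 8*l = -16*d^2 + 136*d - 8*l^2 + l*(66*d - 17)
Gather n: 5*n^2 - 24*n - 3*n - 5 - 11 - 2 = 5*n^2 - 27*n - 18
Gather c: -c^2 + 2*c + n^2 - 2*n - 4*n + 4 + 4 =-c^2 + 2*c + n^2 - 6*n + 8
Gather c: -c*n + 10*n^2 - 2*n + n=-c*n + 10*n^2 - n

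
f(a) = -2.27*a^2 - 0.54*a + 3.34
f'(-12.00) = 53.94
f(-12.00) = -317.06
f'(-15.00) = 67.56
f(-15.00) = -499.31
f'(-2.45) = 10.58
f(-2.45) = -8.96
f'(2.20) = -10.53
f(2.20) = -8.83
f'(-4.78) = 21.16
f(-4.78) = -45.94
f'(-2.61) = 11.31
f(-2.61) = -10.71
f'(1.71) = -8.30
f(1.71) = -4.22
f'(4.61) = -21.47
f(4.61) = -47.39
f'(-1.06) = 4.27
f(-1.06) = 1.36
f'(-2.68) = 11.63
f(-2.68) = -11.52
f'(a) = -4.54*a - 0.54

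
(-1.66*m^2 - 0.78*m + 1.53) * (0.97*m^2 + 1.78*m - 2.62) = -1.6102*m^4 - 3.7114*m^3 + 4.4449*m^2 + 4.767*m - 4.0086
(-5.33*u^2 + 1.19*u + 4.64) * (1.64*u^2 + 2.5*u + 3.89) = -8.7412*u^4 - 11.3734*u^3 - 10.1491*u^2 + 16.2291*u + 18.0496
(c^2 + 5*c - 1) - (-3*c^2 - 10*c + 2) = 4*c^2 + 15*c - 3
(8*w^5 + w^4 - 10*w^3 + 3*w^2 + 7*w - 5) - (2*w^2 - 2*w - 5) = 8*w^5 + w^4 - 10*w^3 + w^2 + 9*w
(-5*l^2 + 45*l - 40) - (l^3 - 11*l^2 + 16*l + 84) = -l^3 + 6*l^2 + 29*l - 124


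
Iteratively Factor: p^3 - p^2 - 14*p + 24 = (p - 2)*(p^2 + p - 12) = (p - 3)*(p - 2)*(p + 4)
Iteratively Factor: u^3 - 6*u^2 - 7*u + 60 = (u - 5)*(u^2 - u - 12) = (u - 5)*(u + 3)*(u - 4)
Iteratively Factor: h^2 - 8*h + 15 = (h - 5)*(h - 3)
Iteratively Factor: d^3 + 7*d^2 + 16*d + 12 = (d + 2)*(d^2 + 5*d + 6) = (d + 2)^2*(d + 3)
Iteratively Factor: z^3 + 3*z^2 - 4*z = (z)*(z^2 + 3*z - 4) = z*(z + 4)*(z - 1)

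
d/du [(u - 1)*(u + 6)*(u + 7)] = 3*u^2 + 24*u + 29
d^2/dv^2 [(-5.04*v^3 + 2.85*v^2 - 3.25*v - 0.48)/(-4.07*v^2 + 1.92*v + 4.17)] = (3.41060513164848e-13*v^4 + 271.365434*v^3 - 0.399042000000094*v^2 + 834.286914*v - 131.326362)/(67.419143*v^6 - 95.413824*v^5 - 162.215955*v^4 + 188.4384*v^3 + 166.201605*v^2 - 100.160064*v - 72.511713)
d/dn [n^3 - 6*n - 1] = 3*n^2 - 6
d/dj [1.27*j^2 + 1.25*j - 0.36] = 2.54*j + 1.25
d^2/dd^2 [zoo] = 0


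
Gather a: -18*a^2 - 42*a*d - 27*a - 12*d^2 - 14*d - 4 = -18*a^2 + a*(-42*d - 27) - 12*d^2 - 14*d - 4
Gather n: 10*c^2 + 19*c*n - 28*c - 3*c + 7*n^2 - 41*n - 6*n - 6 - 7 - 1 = 10*c^2 - 31*c + 7*n^2 + n*(19*c - 47) - 14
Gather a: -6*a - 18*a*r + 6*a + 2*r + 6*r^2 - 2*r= -18*a*r + 6*r^2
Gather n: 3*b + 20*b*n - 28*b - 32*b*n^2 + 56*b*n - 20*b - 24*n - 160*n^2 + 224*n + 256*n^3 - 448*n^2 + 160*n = -45*b + 256*n^3 + n^2*(-32*b - 608) + n*(76*b + 360)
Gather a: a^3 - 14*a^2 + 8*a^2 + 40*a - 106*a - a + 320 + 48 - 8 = a^3 - 6*a^2 - 67*a + 360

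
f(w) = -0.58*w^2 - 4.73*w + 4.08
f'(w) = -1.16*w - 4.73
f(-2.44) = 12.17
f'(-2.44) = -1.90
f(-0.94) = 8.01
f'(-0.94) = -3.64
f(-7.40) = 7.32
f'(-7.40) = 3.85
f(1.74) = -5.91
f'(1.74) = -6.75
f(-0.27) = 5.31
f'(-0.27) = -4.42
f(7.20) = -60.04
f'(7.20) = -13.08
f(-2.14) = 11.55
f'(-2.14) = -2.25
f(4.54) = -29.35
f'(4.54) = -10.00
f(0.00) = 4.08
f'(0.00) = -4.73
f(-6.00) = 11.58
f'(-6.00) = 2.23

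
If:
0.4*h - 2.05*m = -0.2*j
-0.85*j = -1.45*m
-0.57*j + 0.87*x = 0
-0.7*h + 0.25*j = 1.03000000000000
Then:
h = -1.72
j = -0.69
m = -0.40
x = -0.45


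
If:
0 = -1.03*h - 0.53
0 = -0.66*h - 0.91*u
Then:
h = -0.51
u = 0.37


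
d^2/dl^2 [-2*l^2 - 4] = -4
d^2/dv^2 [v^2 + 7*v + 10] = 2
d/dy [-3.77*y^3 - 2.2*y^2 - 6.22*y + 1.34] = -11.31*y^2 - 4.4*y - 6.22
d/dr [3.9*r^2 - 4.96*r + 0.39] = 7.8*r - 4.96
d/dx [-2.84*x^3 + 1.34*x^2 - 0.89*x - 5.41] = -8.52*x^2 + 2.68*x - 0.89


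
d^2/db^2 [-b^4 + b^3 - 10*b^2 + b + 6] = -12*b^2 + 6*b - 20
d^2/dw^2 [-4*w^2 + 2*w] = -8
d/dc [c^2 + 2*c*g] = 2*c + 2*g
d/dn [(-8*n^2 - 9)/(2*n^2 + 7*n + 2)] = (-56*n^2 + 4*n + 63)/(4*n^4 + 28*n^3 + 57*n^2 + 28*n + 4)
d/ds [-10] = 0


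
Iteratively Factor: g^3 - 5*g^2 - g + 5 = (g + 1)*(g^2 - 6*g + 5) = (g - 5)*(g + 1)*(g - 1)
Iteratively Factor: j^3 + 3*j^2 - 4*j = (j + 4)*(j^2 - j) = (j - 1)*(j + 4)*(j)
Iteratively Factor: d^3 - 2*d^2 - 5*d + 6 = (d + 2)*(d^2 - 4*d + 3) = (d - 3)*(d + 2)*(d - 1)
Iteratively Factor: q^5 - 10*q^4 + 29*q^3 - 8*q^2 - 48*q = (q)*(q^4 - 10*q^3 + 29*q^2 - 8*q - 48) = q*(q - 4)*(q^3 - 6*q^2 + 5*q + 12) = q*(q - 4)*(q - 3)*(q^2 - 3*q - 4) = q*(q - 4)^2*(q - 3)*(q + 1)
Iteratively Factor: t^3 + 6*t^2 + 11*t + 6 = (t + 2)*(t^2 + 4*t + 3) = (t + 2)*(t + 3)*(t + 1)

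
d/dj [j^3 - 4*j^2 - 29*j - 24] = 3*j^2 - 8*j - 29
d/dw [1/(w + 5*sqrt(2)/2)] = -4/(2*w + 5*sqrt(2))^2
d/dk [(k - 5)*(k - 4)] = 2*k - 9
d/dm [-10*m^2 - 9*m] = -20*m - 9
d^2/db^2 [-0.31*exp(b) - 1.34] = -0.31*exp(b)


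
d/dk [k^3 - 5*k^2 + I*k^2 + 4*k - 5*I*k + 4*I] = 3*k^2 + 2*k*(-5 + I) + 4 - 5*I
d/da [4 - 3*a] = -3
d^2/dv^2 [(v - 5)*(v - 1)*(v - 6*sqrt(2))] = 6*v - 12*sqrt(2) - 12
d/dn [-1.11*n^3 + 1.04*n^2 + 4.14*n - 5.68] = -3.33*n^2 + 2.08*n + 4.14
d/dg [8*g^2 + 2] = 16*g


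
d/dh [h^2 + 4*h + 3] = 2*h + 4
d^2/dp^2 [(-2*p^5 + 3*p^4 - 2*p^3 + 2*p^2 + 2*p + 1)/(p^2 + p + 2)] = 2*(-6*p^7 - 13*p^6 - 39*p^5 - 33*p^4 - 30*p^3 + 51*p^2 - 33*p + 3)/(p^6 + 3*p^5 + 9*p^4 + 13*p^3 + 18*p^2 + 12*p + 8)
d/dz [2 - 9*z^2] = -18*z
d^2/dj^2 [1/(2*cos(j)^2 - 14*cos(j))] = (-(1 - cos(2*j))^2 - 105*cos(j)/4 - 51*cos(2*j)/2 + 21*cos(3*j)/4 + 153/2)/(2*(cos(j) - 7)^3*cos(j)^3)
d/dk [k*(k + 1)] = 2*k + 1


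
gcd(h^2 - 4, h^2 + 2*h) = h + 2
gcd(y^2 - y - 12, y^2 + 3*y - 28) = y - 4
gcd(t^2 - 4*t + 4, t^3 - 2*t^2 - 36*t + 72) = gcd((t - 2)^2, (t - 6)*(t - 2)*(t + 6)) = t - 2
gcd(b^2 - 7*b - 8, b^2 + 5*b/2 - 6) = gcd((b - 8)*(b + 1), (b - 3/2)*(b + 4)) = 1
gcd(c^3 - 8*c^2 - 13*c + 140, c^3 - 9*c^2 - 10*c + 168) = c^2 - 3*c - 28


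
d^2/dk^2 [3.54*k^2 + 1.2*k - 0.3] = 7.08000000000000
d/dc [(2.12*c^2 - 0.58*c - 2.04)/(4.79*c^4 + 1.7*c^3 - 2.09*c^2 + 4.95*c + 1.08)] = (-20.3096*c^5 + 4.7306*c^4 + 41.0584*c^3 + 19.6858*c^2 - 3.948*c + 9.4716)/(22.9441*c^8 + 16.286*c^7 - 17.1322*c^6 + 40.315*c^5 + 31.5445*c^4 - 17.019*c^3 + 19.9881*c^2 + 10.692*c + 1.1664)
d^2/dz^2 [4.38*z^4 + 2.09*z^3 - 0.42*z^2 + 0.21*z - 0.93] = 52.56*z^2 + 12.54*z - 0.84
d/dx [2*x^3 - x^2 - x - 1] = 6*x^2 - 2*x - 1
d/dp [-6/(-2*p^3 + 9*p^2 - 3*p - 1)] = 18*(-2*p^2 + 6*p - 1)/(2*p^3 - 9*p^2 + 3*p + 1)^2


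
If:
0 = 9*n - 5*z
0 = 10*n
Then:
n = 0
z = 0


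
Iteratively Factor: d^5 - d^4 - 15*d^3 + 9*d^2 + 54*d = (d - 3)*(d^4 + 2*d^3 - 9*d^2 - 18*d) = (d - 3)^2*(d^3 + 5*d^2 + 6*d) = (d - 3)^2*(d + 3)*(d^2 + 2*d) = d*(d - 3)^2*(d + 3)*(d + 2)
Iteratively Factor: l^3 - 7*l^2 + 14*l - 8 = (l - 2)*(l^2 - 5*l + 4) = (l - 4)*(l - 2)*(l - 1)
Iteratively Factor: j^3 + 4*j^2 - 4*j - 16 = (j - 2)*(j^2 + 6*j + 8) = (j - 2)*(j + 4)*(j + 2)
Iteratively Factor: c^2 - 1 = (c - 1)*(c + 1)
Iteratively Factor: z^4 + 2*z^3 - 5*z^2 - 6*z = (z)*(z^3 + 2*z^2 - 5*z - 6) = z*(z - 2)*(z^2 + 4*z + 3) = z*(z - 2)*(z + 3)*(z + 1)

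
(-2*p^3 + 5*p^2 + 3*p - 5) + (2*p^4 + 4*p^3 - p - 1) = 2*p^4 + 2*p^3 + 5*p^2 + 2*p - 6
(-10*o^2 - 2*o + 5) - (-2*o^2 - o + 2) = -8*o^2 - o + 3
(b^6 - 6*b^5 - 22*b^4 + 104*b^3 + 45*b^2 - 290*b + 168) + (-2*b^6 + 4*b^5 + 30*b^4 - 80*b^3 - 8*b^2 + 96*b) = -b^6 - 2*b^5 + 8*b^4 + 24*b^3 + 37*b^2 - 194*b + 168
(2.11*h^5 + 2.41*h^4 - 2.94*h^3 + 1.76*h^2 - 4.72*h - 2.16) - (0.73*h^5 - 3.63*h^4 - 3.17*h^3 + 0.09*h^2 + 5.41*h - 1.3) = 1.38*h^5 + 6.04*h^4 + 0.23*h^3 + 1.67*h^2 - 10.13*h - 0.86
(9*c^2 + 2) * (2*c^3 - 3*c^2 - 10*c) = 18*c^5 - 27*c^4 - 86*c^3 - 6*c^2 - 20*c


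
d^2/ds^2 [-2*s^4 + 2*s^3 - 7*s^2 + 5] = -24*s^2 + 12*s - 14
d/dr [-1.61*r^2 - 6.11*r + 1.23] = -3.22*r - 6.11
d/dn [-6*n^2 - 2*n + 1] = -12*n - 2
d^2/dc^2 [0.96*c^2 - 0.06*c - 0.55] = 1.92000000000000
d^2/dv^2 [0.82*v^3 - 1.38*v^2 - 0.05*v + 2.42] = 4.92*v - 2.76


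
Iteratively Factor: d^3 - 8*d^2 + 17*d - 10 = (d - 2)*(d^2 - 6*d + 5) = (d - 2)*(d - 1)*(d - 5)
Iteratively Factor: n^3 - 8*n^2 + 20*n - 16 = (n - 4)*(n^2 - 4*n + 4) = (n - 4)*(n - 2)*(n - 2)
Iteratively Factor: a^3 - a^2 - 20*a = (a - 5)*(a^2 + 4*a) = (a - 5)*(a + 4)*(a)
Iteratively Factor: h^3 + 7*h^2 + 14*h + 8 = (h + 1)*(h^2 + 6*h + 8) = (h + 1)*(h + 4)*(h + 2)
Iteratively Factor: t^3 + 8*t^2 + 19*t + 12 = (t + 3)*(t^2 + 5*t + 4) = (t + 3)*(t + 4)*(t + 1)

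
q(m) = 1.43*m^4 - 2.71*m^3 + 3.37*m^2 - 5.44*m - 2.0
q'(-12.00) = -11141.20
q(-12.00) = 34883.92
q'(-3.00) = -253.27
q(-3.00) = 233.65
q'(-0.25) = -7.72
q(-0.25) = -0.38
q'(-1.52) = -54.56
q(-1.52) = 31.21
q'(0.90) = -1.79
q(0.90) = -5.20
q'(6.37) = 1186.08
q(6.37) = 1754.10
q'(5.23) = 625.71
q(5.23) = 743.95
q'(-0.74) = -17.20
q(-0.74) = 5.40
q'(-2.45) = -154.87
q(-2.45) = 122.93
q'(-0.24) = -7.60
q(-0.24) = -0.46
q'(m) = 5.72*m^3 - 8.13*m^2 + 6.74*m - 5.44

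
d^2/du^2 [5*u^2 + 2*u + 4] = 10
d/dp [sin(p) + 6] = cos(p)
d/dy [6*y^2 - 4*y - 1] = 12*y - 4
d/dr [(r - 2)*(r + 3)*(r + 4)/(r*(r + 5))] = (r^4 + 10*r^3 + 27*r^2 + 48*r + 120)/(r^2*(r^2 + 10*r + 25))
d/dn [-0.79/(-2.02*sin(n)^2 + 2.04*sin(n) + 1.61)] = (1.6116 - 3.1916*sin(n))*cos(n)/(-2.02*sin(n)^2 + 2.04*sin(n) + 1.61)^2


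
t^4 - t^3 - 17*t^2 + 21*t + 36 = (t - 3)^2*(t + 1)*(t + 4)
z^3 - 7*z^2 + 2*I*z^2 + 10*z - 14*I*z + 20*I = (z - 5)*(z - 2)*(z + 2*I)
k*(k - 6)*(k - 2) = k^3 - 8*k^2 + 12*k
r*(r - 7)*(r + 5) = r^3 - 2*r^2 - 35*r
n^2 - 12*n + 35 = (n - 7)*(n - 5)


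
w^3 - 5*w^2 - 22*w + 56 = (w - 7)*(w - 2)*(w + 4)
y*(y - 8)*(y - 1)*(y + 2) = y^4 - 7*y^3 - 10*y^2 + 16*y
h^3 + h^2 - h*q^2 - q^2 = (h + 1)*(h - q)*(h + q)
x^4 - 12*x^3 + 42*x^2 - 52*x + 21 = (x - 7)*(x - 3)*(x - 1)^2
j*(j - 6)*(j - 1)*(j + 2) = j^4 - 5*j^3 - 8*j^2 + 12*j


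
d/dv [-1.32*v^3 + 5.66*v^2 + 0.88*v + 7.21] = -3.96*v^2 + 11.32*v + 0.88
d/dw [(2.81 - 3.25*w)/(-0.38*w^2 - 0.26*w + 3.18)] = (-1.235*w^2 + 2.1356*w - 9.6044)/(0.1444*w^4 + 0.1976*w^3 - 2.3492*w^2 - 1.6536*w + 10.1124)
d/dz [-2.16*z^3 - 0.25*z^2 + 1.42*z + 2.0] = -6.48*z^2 - 0.5*z + 1.42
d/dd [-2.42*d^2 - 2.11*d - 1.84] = -4.84*d - 2.11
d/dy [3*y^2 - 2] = 6*y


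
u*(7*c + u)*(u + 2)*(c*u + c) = 7*c^2*u^3 + 21*c^2*u^2 + 14*c^2*u + c*u^4 + 3*c*u^3 + 2*c*u^2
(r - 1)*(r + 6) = r^2 + 5*r - 6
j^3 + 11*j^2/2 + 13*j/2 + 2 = (j + 1/2)*(j + 1)*(j + 4)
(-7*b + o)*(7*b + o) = -49*b^2 + o^2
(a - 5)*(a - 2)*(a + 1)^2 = a^4 - 5*a^3 - 3*a^2 + 13*a + 10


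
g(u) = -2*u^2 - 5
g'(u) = -4*u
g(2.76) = -20.24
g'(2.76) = -11.04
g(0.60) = -5.72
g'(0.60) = -2.40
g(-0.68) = -5.92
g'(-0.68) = 2.72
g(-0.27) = -5.15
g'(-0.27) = 1.08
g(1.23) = -8.03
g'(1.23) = -4.92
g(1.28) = -8.28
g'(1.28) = -5.12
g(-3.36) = -27.58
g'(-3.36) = 13.44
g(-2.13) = -14.07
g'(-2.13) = 8.52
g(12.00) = -293.00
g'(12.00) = -48.00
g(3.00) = -23.00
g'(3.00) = -12.00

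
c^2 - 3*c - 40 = (c - 8)*(c + 5)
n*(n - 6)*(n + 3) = n^3 - 3*n^2 - 18*n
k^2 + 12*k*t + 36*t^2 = (k + 6*t)^2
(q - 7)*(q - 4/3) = q^2 - 25*q/3 + 28/3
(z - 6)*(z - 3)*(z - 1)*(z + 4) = z^4 - 6*z^3 - 13*z^2 + 90*z - 72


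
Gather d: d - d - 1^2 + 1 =0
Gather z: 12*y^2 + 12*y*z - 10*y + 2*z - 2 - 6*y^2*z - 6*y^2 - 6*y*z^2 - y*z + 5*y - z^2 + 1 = 6*y^2 - 5*y + z^2*(-6*y - 1) + z*(-6*y^2 + 11*y + 2) - 1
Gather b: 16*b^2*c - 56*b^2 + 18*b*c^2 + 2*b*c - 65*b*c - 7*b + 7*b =b^2*(16*c - 56) + b*(18*c^2 - 63*c)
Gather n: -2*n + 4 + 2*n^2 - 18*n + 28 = 2*n^2 - 20*n + 32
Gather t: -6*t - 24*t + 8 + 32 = 40 - 30*t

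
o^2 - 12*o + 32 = (o - 8)*(o - 4)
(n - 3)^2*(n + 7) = n^3 + n^2 - 33*n + 63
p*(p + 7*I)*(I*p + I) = I*p^3 - 7*p^2 + I*p^2 - 7*p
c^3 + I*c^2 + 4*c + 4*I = (c - 2*I)*(c + I)*(c + 2*I)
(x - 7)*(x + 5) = x^2 - 2*x - 35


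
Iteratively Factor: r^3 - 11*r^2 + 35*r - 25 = (r - 1)*(r^2 - 10*r + 25) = (r - 5)*(r - 1)*(r - 5)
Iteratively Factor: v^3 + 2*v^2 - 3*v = (v)*(v^2 + 2*v - 3) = v*(v + 3)*(v - 1)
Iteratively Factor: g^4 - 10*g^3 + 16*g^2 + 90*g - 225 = (g - 3)*(g^3 - 7*g^2 - 5*g + 75) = (g - 5)*(g - 3)*(g^2 - 2*g - 15) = (g - 5)^2*(g - 3)*(g + 3)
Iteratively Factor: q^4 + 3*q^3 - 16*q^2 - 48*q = (q - 4)*(q^3 + 7*q^2 + 12*q) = q*(q - 4)*(q^2 + 7*q + 12) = q*(q - 4)*(q + 3)*(q + 4)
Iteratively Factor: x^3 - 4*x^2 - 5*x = (x)*(x^2 - 4*x - 5) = x*(x - 5)*(x + 1)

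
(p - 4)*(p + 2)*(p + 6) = p^3 + 4*p^2 - 20*p - 48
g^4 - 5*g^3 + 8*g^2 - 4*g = g*(g - 2)^2*(g - 1)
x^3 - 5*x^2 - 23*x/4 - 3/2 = (x - 6)*(x + 1/2)^2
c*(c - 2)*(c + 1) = c^3 - c^2 - 2*c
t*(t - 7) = t^2 - 7*t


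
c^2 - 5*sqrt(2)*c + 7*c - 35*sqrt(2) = (c + 7)*(c - 5*sqrt(2))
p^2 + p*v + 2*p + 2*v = (p + 2)*(p + v)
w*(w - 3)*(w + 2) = w^3 - w^2 - 6*w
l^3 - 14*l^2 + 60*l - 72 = (l - 6)^2*(l - 2)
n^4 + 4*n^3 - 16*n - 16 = (n - 2)*(n + 2)^3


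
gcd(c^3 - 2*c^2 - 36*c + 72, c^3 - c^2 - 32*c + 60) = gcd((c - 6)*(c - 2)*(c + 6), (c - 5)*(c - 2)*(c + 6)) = c^2 + 4*c - 12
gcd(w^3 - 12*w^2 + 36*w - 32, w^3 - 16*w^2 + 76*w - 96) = w^2 - 10*w + 16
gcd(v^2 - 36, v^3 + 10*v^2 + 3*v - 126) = v + 6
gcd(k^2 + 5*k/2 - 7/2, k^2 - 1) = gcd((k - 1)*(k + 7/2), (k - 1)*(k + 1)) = k - 1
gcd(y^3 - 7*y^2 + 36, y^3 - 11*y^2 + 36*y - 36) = y^2 - 9*y + 18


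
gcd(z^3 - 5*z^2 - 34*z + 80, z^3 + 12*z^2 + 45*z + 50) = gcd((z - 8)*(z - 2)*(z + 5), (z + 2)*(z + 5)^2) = z + 5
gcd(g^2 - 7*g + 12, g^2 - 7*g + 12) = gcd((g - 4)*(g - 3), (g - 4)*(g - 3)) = g^2 - 7*g + 12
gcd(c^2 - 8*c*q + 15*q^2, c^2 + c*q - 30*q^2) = -c + 5*q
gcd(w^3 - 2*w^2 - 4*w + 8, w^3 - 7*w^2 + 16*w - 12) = w^2 - 4*w + 4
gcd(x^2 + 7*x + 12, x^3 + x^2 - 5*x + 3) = x + 3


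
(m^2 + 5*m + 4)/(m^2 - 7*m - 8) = (m + 4)/(m - 8)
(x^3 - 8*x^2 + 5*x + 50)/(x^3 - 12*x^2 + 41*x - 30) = (x^2 - 3*x - 10)/(x^2 - 7*x + 6)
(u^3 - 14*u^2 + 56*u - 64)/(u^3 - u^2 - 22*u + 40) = (u - 8)/(u + 5)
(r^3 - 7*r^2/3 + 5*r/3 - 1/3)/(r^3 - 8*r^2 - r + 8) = (3*r^2 - 4*r + 1)/(3*(r^2 - 7*r - 8))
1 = 1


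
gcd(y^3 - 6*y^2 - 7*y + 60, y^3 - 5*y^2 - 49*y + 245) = y - 5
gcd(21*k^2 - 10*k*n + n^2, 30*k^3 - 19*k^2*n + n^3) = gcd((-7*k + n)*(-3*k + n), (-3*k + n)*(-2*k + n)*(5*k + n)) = 3*k - n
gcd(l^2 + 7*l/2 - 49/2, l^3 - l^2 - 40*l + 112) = l + 7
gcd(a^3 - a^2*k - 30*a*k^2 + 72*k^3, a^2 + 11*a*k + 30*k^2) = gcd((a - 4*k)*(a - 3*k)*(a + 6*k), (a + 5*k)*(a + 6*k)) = a + 6*k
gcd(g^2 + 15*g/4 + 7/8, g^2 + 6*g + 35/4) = g + 7/2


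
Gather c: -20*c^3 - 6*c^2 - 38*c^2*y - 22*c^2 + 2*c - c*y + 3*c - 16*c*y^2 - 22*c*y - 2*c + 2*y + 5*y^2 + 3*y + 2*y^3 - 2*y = -20*c^3 + c^2*(-38*y - 28) + c*(-16*y^2 - 23*y + 3) + 2*y^3 + 5*y^2 + 3*y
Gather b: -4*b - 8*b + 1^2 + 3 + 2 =6 - 12*b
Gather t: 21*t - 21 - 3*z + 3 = 21*t - 3*z - 18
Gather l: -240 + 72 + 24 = -144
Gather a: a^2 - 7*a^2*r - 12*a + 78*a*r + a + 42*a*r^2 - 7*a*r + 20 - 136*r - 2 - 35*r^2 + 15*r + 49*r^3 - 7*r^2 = a^2*(1 - 7*r) + a*(42*r^2 + 71*r - 11) + 49*r^3 - 42*r^2 - 121*r + 18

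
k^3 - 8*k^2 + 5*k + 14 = (k - 7)*(k - 2)*(k + 1)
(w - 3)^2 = w^2 - 6*w + 9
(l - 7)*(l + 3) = l^2 - 4*l - 21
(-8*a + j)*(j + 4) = -8*a*j - 32*a + j^2 + 4*j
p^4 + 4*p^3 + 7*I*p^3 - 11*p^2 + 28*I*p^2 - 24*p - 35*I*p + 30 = (p - 1)*(p + 5)*(p + I)*(p + 6*I)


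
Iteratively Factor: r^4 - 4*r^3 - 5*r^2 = (r - 5)*(r^3 + r^2) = r*(r - 5)*(r^2 + r) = r*(r - 5)*(r + 1)*(r)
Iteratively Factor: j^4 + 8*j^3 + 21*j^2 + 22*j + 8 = (j + 1)*(j^3 + 7*j^2 + 14*j + 8) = (j + 1)^2*(j^2 + 6*j + 8) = (j + 1)^2*(j + 2)*(j + 4)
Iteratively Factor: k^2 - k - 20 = (k + 4)*(k - 5)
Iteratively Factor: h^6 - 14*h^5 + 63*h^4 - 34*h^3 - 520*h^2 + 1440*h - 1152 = (h + 3)*(h^5 - 17*h^4 + 114*h^3 - 376*h^2 + 608*h - 384) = (h - 2)*(h + 3)*(h^4 - 15*h^3 + 84*h^2 - 208*h + 192) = (h - 4)*(h - 2)*(h + 3)*(h^3 - 11*h^2 + 40*h - 48) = (h - 4)^2*(h - 2)*(h + 3)*(h^2 - 7*h + 12) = (h - 4)^3*(h - 2)*(h + 3)*(h - 3)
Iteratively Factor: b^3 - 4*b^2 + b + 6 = (b - 2)*(b^2 - 2*b - 3) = (b - 2)*(b + 1)*(b - 3)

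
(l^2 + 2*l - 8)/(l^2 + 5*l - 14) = (l + 4)/(l + 7)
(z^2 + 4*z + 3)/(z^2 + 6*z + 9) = (z + 1)/(z + 3)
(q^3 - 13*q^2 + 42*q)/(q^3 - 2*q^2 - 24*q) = (q - 7)/(q + 4)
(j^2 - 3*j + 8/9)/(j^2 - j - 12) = (-j^2 + 3*j - 8/9)/(-j^2 + j + 12)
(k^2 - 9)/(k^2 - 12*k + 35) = (k^2 - 9)/(k^2 - 12*k + 35)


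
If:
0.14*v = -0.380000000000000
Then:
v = -2.71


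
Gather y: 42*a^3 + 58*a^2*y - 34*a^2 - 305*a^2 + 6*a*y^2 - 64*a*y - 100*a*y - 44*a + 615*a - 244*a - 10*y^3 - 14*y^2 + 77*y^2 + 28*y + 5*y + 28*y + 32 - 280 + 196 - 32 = 42*a^3 - 339*a^2 + 327*a - 10*y^3 + y^2*(6*a + 63) + y*(58*a^2 - 164*a + 61) - 84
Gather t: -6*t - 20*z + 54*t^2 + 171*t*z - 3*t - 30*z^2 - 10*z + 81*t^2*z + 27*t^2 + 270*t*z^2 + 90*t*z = t^2*(81*z + 81) + t*(270*z^2 + 261*z - 9) - 30*z^2 - 30*z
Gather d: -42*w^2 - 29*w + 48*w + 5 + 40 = -42*w^2 + 19*w + 45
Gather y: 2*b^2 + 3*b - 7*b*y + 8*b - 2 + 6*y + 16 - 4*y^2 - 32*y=2*b^2 + 11*b - 4*y^2 + y*(-7*b - 26) + 14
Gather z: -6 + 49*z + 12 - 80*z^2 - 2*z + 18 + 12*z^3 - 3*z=12*z^3 - 80*z^2 + 44*z + 24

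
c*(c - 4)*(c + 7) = c^3 + 3*c^2 - 28*c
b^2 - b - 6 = (b - 3)*(b + 2)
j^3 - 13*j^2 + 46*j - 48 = (j - 8)*(j - 3)*(j - 2)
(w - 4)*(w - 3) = w^2 - 7*w + 12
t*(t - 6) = t^2 - 6*t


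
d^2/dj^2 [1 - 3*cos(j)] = 3*cos(j)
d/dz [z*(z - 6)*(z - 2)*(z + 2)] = 4*z^3 - 18*z^2 - 8*z + 24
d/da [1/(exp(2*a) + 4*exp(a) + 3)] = 2*(-exp(a) - 2)*exp(a)/(exp(2*a) + 4*exp(a) + 3)^2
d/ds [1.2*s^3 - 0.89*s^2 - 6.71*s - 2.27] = 3.6*s^2 - 1.78*s - 6.71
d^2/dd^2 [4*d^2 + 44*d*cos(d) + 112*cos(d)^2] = -44*d*cos(d) + 448*sin(d)^2 - 88*sin(d) - 216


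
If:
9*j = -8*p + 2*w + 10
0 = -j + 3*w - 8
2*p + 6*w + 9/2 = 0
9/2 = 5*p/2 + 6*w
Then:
No Solution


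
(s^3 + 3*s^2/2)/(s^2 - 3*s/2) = s*(2*s + 3)/(2*s - 3)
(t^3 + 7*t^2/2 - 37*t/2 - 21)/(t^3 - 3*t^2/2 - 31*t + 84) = (t + 1)/(t - 4)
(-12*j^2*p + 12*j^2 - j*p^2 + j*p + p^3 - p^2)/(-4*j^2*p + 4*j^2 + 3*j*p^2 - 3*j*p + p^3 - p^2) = (-12*j^2 - j*p + p^2)/(-4*j^2 + 3*j*p + p^2)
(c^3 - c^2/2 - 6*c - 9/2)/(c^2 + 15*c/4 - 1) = 2*(2*c^3 - c^2 - 12*c - 9)/(4*c^2 + 15*c - 4)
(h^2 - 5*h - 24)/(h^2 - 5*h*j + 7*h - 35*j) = (h^2 - 5*h - 24)/(h^2 - 5*h*j + 7*h - 35*j)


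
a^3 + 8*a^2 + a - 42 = (a - 2)*(a + 3)*(a + 7)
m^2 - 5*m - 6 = (m - 6)*(m + 1)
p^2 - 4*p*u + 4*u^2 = (p - 2*u)^2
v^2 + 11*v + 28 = (v + 4)*(v + 7)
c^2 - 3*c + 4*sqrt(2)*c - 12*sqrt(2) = (c - 3)*(c + 4*sqrt(2))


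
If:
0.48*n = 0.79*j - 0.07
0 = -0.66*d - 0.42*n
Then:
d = -0.636363636363636*n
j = 0.607594936708861*n + 0.0886075949367089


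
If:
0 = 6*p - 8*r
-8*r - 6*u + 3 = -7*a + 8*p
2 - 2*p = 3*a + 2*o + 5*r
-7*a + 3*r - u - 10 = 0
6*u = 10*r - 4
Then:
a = -166/123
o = 1649/492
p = -14/123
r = -7/82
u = -199/246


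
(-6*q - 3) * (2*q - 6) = -12*q^2 + 30*q + 18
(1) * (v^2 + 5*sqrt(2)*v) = v^2 + 5*sqrt(2)*v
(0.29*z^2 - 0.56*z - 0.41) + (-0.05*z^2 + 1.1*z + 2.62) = 0.24*z^2 + 0.54*z + 2.21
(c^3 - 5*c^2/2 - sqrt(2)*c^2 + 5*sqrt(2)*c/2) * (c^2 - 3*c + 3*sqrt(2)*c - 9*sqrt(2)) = c^5 - 11*c^4/2 + 2*sqrt(2)*c^4 - 11*sqrt(2)*c^3 + 3*c^3/2 + 15*sqrt(2)*c^2 + 33*c^2 - 45*c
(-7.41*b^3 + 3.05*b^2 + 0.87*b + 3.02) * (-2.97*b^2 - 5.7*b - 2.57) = 22.0077*b^5 + 33.1785*b^4 - 0.925200000000001*b^3 - 21.7669*b^2 - 19.4499*b - 7.7614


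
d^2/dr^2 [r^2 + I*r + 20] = 2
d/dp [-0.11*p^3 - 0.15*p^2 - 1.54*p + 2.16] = -0.33*p^2 - 0.3*p - 1.54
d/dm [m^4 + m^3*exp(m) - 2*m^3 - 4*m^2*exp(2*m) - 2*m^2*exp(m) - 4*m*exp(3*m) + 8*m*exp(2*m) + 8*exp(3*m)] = m^3*exp(m) + 4*m^3 - 8*m^2*exp(2*m) + m^2*exp(m) - 6*m^2 - 12*m*exp(3*m) + 8*m*exp(2*m) - 4*m*exp(m) + 20*exp(3*m) + 8*exp(2*m)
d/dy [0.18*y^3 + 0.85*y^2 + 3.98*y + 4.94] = 0.54*y^2 + 1.7*y + 3.98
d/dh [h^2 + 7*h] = 2*h + 7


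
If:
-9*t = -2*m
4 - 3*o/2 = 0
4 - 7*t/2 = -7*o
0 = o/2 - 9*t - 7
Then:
No Solution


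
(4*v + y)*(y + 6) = 4*v*y + 24*v + y^2 + 6*y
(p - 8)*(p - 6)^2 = p^3 - 20*p^2 + 132*p - 288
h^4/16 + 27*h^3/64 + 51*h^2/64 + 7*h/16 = h*(h/4 + 1/4)*(h/4 + 1)*(h + 7/4)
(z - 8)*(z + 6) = z^2 - 2*z - 48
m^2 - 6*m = m*(m - 6)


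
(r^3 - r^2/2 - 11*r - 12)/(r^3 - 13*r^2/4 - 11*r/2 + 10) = 2*(2*r + 3)/(4*r - 5)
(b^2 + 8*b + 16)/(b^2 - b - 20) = (b + 4)/(b - 5)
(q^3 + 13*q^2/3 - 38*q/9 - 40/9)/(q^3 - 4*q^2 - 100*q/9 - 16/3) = (3*q^2 + 11*q - 20)/(3*q^2 - 14*q - 24)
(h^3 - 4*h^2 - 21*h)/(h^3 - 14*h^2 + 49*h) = (h + 3)/(h - 7)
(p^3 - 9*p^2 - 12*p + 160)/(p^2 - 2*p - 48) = (p^2 - p - 20)/(p + 6)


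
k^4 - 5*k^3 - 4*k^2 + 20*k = k*(k - 5)*(k - 2)*(k + 2)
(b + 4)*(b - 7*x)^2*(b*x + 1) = b^4*x - 14*b^3*x^2 + 4*b^3*x + b^3 + 49*b^2*x^3 - 56*b^2*x^2 - 14*b^2*x + 4*b^2 + 196*b*x^3 + 49*b*x^2 - 56*b*x + 196*x^2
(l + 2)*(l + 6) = l^2 + 8*l + 12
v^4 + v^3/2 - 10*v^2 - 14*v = v*(v - 7/2)*(v + 2)^2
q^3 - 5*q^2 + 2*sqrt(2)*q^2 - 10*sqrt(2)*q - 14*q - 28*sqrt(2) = (q - 7)*(q + 2)*(q + 2*sqrt(2))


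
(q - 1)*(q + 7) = q^2 + 6*q - 7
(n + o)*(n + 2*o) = n^2 + 3*n*o + 2*o^2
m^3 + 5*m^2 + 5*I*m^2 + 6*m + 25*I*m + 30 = (m + 5)*(m - I)*(m + 6*I)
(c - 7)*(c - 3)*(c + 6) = c^3 - 4*c^2 - 39*c + 126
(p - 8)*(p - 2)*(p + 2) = p^3 - 8*p^2 - 4*p + 32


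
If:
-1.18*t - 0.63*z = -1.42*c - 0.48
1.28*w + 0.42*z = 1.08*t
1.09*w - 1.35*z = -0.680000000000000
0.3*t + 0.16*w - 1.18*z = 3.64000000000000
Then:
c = -19.48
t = -18.06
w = -12.17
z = -9.33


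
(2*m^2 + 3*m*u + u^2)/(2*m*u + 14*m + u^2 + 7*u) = (m + u)/(u + 7)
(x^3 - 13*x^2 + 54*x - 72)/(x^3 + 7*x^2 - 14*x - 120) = (x^2 - 9*x + 18)/(x^2 + 11*x + 30)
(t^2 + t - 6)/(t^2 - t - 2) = (t + 3)/(t + 1)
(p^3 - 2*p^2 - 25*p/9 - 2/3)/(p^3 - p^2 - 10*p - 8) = (-p^3 + 2*p^2 + 25*p/9 + 2/3)/(-p^3 + p^2 + 10*p + 8)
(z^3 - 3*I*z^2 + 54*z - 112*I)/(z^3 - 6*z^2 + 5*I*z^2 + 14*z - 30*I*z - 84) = (z - 8*I)/(z - 6)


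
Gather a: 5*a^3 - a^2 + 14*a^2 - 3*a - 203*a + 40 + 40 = 5*a^3 + 13*a^2 - 206*a + 80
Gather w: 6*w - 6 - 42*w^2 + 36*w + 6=-42*w^2 + 42*w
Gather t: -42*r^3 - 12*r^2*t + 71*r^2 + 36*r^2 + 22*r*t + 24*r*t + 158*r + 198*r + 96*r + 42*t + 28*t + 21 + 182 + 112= -42*r^3 + 107*r^2 + 452*r + t*(-12*r^2 + 46*r + 70) + 315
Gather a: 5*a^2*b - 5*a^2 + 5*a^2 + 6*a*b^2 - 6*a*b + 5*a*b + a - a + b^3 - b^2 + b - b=5*a^2*b + a*(6*b^2 - b) + b^3 - b^2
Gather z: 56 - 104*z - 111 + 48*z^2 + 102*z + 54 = 48*z^2 - 2*z - 1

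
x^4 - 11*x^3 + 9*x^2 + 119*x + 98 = (x - 7)^2*(x + 1)*(x + 2)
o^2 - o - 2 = (o - 2)*(o + 1)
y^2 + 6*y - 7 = (y - 1)*(y + 7)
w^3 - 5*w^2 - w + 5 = (w - 5)*(w - 1)*(w + 1)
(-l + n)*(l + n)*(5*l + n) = -5*l^3 - l^2*n + 5*l*n^2 + n^3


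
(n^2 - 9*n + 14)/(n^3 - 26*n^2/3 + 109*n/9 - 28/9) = 9*(n - 2)/(9*n^2 - 15*n + 4)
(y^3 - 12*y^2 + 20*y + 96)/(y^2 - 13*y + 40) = (y^2 - 4*y - 12)/(y - 5)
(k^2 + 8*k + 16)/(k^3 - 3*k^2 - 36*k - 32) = (k + 4)/(k^2 - 7*k - 8)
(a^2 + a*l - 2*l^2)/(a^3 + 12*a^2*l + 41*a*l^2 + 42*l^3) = (a - l)/(a^2 + 10*a*l + 21*l^2)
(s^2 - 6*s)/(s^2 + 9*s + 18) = s*(s - 6)/(s^2 + 9*s + 18)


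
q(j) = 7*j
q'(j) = 7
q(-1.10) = -7.70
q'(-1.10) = 7.00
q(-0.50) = -3.50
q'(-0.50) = 7.00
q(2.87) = 20.09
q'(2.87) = 7.00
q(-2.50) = -17.50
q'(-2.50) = 7.00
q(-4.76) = -33.32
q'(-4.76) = 7.00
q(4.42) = 30.94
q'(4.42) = 7.00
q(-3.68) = -25.76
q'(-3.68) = 7.00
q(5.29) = 37.03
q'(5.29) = 7.00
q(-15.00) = -105.00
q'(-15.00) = 7.00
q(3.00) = 21.00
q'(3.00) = 7.00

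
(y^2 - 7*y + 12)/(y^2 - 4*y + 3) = (y - 4)/(y - 1)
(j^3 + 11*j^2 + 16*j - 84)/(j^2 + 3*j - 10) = (j^2 + 13*j + 42)/(j + 5)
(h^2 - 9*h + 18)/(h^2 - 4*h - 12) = (h - 3)/(h + 2)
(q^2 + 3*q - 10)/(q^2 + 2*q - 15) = (q - 2)/(q - 3)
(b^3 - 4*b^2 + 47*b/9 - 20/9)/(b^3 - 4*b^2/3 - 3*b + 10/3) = (9*b^2 - 27*b + 20)/(3*(3*b^2 - b - 10))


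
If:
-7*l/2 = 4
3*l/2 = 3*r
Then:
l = -8/7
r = -4/7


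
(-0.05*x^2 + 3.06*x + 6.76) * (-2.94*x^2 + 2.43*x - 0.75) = 0.147*x^4 - 9.1179*x^3 - 12.4011*x^2 + 14.1318*x - 5.07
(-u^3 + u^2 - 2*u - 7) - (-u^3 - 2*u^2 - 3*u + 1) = 3*u^2 + u - 8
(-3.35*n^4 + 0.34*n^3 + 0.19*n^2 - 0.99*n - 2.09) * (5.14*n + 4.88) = -17.219*n^5 - 14.6004*n^4 + 2.6358*n^3 - 4.1614*n^2 - 15.5738*n - 10.1992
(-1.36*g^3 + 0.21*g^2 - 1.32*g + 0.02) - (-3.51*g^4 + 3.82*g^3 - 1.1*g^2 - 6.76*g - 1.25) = 3.51*g^4 - 5.18*g^3 + 1.31*g^2 + 5.44*g + 1.27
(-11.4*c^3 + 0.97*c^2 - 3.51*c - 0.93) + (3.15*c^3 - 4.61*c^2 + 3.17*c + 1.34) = -8.25*c^3 - 3.64*c^2 - 0.34*c + 0.41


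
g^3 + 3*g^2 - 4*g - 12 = (g - 2)*(g + 2)*(g + 3)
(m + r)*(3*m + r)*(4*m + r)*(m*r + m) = 12*m^4*r + 12*m^4 + 19*m^3*r^2 + 19*m^3*r + 8*m^2*r^3 + 8*m^2*r^2 + m*r^4 + m*r^3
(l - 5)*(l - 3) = l^2 - 8*l + 15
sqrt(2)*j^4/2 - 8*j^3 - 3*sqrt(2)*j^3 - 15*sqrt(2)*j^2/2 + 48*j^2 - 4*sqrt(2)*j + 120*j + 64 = (j - 8)*(j + 1)*(j - 8*sqrt(2))*(sqrt(2)*j/2 + sqrt(2)/2)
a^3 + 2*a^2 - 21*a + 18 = (a - 3)*(a - 1)*(a + 6)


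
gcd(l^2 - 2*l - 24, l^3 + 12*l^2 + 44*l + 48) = l + 4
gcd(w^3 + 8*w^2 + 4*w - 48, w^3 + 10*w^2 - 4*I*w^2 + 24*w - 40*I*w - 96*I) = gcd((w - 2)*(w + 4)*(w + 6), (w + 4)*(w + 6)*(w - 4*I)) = w^2 + 10*w + 24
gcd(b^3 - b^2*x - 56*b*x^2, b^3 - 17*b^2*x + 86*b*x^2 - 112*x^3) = -b + 8*x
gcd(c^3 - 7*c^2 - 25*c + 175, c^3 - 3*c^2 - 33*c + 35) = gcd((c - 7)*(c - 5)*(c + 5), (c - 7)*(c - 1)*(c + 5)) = c^2 - 2*c - 35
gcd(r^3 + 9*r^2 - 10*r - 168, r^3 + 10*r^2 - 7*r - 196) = r^2 + 3*r - 28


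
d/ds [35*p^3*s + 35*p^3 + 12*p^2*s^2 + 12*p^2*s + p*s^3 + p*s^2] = p*(35*p^2 + 24*p*s + 12*p + 3*s^2 + 2*s)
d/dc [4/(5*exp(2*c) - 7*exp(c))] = 4*(7 - 10*exp(c))*exp(-c)/(5*exp(c) - 7)^2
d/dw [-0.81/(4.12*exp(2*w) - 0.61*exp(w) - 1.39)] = (6.6744*exp(w) - 0.4941)*exp(w)/(-4.12*exp(2*w) + 0.61*exp(w) + 1.39)^2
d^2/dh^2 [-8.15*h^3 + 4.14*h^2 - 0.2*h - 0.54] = 8.28 - 48.9*h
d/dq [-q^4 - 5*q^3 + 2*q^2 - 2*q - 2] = -4*q^3 - 15*q^2 + 4*q - 2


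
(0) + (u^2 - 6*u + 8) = u^2 - 6*u + 8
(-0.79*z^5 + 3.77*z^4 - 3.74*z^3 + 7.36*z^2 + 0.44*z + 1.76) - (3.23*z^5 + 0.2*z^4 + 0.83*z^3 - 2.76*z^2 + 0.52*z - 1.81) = -4.02*z^5 + 3.57*z^4 - 4.57*z^3 + 10.12*z^2 - 0.08*z + 3.57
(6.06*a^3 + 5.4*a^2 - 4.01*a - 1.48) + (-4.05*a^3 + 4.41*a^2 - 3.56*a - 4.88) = 2.01*a^3 + 9.81*a^2 - 7.57*a - 6.36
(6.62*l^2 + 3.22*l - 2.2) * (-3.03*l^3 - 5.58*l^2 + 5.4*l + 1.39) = -20.0586*l^5 - 46.6962*l^4 + 24.4464*l^3 + 38.8658*l^2 - 7.4042*l - 3.058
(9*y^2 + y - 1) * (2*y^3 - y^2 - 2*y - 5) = 18*y^5 - 7*y^4 - 21*y^3 - 46*y^2 - 3*y + 5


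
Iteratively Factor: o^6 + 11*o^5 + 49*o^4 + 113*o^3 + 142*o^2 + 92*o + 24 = (o + 2)*(o^5 + 9*o^4 + 31*o^3 + 51*o^2 + 40*o + 12) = (o + 1)*(o + 2)*(o^4 + 8*o^3 + 23*o^2 + 28*o + 12) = (o + 1)*(o + 2)^2*(o^3 + 6*o^2 + 11*o + 6) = (o + 1)^2*(o + 2)^2*(o^2 + 5*o + 6) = (o + 1)^2*(o + 2)^2*(o + 3)*(o + 2)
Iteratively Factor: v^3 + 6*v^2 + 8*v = (v)*(v^2 + 6*v + 8) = v*(v + 2)*(v + 4)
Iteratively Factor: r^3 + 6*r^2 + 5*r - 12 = (r + 3)*(r^2 + 3*r - 4) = (r + 3)*(r + 4)*(r - 1)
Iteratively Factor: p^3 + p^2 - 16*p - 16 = (p + 4)*(p^2 - 3*p - 4) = (p - 4)*(p + 4)*(p + 1)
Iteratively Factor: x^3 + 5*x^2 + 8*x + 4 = (x + 2)*(x^2 + 3*x + 2) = (x + 2)^2*(x + 1)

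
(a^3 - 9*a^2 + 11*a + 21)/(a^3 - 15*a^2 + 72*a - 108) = (a^2 - 6*a - 7)/(a^2 - 12*a + 36)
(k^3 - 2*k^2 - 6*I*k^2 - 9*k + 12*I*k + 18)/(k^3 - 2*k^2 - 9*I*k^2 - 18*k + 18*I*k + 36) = (k - 3*I)/(k - 6*I)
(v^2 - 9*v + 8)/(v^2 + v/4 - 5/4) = 4*(v - 8)/(4*v + 5)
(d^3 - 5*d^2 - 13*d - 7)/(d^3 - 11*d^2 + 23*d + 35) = (d + 1)/(d - 5)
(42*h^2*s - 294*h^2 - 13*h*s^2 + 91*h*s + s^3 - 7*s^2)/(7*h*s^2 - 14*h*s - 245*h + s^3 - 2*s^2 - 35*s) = (42*h^2 - 13*h*s + s^2)/(7*h*s + 35*h + s^2 + 5*s)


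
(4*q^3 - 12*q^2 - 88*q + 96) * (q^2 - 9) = 4*q^5 - 12*q^4 - 124*q^3 + 204*q^2 + 792*q - 864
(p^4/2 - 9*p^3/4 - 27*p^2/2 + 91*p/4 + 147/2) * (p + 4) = p^5/2 - p^4/4 - 45*p^3/2 - 125*p^2/4 + 329*p/2 + 294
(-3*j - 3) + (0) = -3*j - 3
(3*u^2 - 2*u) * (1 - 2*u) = -6*u^3 + 7*u^2 - 2*u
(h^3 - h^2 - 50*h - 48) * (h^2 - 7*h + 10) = h^5 - 8*h^4 - 33*h^3 + 292*h^2 - 164*h - 480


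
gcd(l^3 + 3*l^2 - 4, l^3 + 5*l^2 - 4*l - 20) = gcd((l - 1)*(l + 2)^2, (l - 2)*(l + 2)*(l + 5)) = l + 2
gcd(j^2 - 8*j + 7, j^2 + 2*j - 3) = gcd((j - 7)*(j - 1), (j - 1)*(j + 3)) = j - 1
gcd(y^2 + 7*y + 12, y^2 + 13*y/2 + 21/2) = y + 3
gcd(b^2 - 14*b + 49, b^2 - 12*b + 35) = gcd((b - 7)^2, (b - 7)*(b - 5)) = b - 7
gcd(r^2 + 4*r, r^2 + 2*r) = r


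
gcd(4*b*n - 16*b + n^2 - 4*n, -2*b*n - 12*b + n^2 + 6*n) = 1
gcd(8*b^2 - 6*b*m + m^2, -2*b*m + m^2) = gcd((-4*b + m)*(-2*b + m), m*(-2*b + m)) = 2*b - m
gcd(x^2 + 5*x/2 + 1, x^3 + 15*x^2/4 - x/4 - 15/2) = x + 2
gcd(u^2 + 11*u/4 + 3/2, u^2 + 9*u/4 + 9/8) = u + 3/4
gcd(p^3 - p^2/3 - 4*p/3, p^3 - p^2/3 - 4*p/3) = p^3 - p^2/3 - 4*p/3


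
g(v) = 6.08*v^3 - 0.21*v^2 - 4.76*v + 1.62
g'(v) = 18.24*v^2 - 0.42*v - 4.76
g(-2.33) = -65.34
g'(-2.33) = 95.24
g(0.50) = -0.05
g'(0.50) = -0.41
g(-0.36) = 3.02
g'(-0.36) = -2.24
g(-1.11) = -1.67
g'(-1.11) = 18.18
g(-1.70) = -20.77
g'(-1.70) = 48.67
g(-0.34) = 2.98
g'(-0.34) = -2.51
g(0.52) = -0.06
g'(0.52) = -0.05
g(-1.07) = -0.98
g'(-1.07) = 16.57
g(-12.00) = -10477.74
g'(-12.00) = 2626.84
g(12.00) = 10420.50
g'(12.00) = 2616.76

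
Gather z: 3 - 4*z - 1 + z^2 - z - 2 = z^2 - 5*z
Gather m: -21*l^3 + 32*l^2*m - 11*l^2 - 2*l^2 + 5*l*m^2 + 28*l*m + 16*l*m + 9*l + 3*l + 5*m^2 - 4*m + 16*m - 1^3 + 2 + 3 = -21*l^3 - 13*l^2 + 12*l + m^2*(5*l + 5) + m*(32*l^2 + 44*l + 12) + 4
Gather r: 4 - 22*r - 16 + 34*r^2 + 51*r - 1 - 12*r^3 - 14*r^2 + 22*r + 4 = -12*r^3 + 20*r^2 + 51*r - 9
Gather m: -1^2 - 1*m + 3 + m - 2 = 0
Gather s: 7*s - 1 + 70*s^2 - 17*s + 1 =70*s^2 - 10*s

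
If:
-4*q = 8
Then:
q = -2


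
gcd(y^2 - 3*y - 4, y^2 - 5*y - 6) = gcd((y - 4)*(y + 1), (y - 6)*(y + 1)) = y + 1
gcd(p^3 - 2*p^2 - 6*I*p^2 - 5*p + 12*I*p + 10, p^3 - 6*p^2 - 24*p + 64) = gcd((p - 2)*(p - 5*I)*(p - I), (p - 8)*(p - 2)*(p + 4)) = p - 2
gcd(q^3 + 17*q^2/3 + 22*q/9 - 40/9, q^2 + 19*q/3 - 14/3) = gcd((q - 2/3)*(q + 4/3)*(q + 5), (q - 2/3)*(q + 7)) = q - 2/3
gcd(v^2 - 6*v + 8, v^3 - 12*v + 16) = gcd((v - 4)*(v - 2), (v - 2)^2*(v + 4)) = v - 2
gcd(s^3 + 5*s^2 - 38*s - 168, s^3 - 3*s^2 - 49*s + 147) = s + 7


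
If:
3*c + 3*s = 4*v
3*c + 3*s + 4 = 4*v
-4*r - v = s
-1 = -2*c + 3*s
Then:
No Solution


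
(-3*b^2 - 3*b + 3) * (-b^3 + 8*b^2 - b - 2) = 3*b^5 - 21*b^4 - 24*b^3 + 33*b^2 + 3*b - 6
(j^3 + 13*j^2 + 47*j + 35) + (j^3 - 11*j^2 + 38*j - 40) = 2*j^3 + 2*j^2 + 85*j - 5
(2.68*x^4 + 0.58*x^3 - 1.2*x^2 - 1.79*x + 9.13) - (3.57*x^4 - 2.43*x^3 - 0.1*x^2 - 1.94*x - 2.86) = -0.89*x^4 + 3.01*x^3 - 1.1*x^2 + 0.15*x + 11.99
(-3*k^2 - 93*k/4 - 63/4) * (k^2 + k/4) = -3*k^4 - 24*k^3 - 345*k^2/16 - 63*k/16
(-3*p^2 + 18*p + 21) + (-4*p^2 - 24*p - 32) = -7*p^2 - 6*p - 11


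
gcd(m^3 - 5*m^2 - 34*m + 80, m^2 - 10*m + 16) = m^2 - 10*m + 16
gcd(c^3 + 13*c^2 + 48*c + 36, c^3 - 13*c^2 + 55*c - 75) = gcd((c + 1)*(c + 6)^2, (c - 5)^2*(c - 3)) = 1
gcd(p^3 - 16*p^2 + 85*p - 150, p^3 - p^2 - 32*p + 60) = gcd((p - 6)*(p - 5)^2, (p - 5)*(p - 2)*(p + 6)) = p - 5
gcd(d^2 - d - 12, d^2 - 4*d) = d - 4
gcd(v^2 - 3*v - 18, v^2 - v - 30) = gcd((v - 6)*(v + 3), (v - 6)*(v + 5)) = v - 6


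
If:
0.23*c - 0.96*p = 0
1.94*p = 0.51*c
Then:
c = 0.00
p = 0.00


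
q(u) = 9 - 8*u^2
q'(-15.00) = 240.00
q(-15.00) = -1791.00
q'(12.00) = -192.00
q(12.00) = -1143.00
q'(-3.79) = 60.64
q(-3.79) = -105.91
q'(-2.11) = 33.76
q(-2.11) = -26.62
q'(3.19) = -51.04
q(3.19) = -72.41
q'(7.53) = -120.48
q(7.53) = -444.61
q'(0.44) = -7.04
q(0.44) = 7.45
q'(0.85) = -13.60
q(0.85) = 3.22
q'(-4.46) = 71.36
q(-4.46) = -150.13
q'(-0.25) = 4.00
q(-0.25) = 8.50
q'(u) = -16*u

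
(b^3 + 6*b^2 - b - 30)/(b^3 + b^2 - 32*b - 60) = (b^2 + b - 6)/(b^2 - 4*b - 12)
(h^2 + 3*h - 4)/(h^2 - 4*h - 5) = (-h^2 - 3*h + 4)/(-h^2 + 4*h + 5)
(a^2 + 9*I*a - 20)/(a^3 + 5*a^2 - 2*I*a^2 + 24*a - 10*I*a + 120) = (a + 5*I)/(a^2 + a*(5 - 6*I) - 30*I)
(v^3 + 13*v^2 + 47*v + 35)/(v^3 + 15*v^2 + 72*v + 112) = (v^2 + 6*v + 5)/(v^2 + 8*v + 16)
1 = 1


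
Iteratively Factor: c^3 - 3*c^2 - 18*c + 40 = (c + 4)*(c^2 - 7*c + 10) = (c - 5)*(c + 4)*(c - 2)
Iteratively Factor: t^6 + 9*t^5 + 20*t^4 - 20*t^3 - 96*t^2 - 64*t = (t - 2)*(t^5 + 11*t^4 + 42*t^3 + 64*t^2 + 32*t) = (t - 2)*(t + 2)*(t^4 + 9*t^3 + 24*t^2 + 16*t) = t*(t - 2)*(t + 2)*(t^3 + 9*t^2 + 24*t + 16) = t*(t - 2)*(t + 2)*(t + 4)*(t^2 + 5*t + 4) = t*(t - 2)*(t + 1)*(t + 2)*(t + 4)*(t + 4)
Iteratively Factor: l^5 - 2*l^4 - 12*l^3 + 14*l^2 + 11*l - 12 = (l - 4)*(l^4 + 2*l^3 - 4*l^2 - 2*l + 3) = (l - 4)*(l + 3)*(l^3 - l^2 - l + 1) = (l - 4)*(l + 1)*(l + 3)*(l^2 - 2*l + 1) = (l - 4)*(l - 1)*(l + 1)*(l + 3)*(l - 1)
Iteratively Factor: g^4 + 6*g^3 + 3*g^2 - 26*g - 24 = (g + 3)*(g^3 + 3*g^2 - 6*g - 8) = (g + 3)*(g + 4)*(g^2 - g - 2) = (g - 2)*(g + 3)*(g + 4)*(g + 1)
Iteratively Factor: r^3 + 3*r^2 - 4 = (r - 1)*(r^2 + 4*r + 4) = (r - 1)*(r + 2)*(r + 2)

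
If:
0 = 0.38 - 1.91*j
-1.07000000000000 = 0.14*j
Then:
No Solution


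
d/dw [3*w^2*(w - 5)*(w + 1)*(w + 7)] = 3*w*(5*w^3 + 12*w^2 - 99*w - 70)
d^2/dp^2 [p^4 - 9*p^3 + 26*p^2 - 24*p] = 12*p^2 - 54*p + 52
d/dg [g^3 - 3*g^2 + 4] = 3*g*(g - 2)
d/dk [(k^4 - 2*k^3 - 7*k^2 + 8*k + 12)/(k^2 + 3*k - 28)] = (2*k^5 + 7*k^4 - 124*k^3 + 139*k^2 + 368*k - 260)/(k^4 + 6*k^3 - 47*k^2 - 168*k + 784)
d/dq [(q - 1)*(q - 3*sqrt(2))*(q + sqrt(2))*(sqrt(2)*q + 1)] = 4*sqrt(2)*q^3 - 9*q^2 - 3*sqrt(2)*q^2 - 16*sqrt(2)*q + 6*q - 6 + 8*sqrt(2)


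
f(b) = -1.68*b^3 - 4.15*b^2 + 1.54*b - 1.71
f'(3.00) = -68.72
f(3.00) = -79.80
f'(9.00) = -481.40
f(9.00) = -1548.72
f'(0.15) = 0.18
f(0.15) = -1.58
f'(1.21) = -15.88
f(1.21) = -8.90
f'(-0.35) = 3.83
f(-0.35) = -2.69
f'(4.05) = -114.74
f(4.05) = -175.15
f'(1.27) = -17.13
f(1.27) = -9.89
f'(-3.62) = -34.46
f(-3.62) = 18.03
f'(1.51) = -22.48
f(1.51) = -14.63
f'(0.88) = -9.67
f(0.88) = -4.71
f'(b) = -5.04*b^2 - 8.3*b + 1.54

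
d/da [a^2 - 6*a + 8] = 2*a - 6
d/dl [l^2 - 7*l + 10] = 2*l - 7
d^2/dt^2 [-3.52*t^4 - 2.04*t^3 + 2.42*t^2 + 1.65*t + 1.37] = -42.24*t^2 - 12.24*t + 4.84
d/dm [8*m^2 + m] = 16*m + 1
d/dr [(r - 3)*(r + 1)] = 2*r - 2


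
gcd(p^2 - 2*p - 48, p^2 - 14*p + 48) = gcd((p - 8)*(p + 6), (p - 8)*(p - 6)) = p - 8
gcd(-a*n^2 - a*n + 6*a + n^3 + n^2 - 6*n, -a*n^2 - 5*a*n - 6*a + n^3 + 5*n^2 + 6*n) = a*n + 3*a - n^2 - 3*n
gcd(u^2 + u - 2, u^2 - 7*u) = 1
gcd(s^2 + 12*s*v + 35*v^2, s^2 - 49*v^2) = s + 7*v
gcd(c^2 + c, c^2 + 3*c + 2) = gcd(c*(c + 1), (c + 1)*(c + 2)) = c + 1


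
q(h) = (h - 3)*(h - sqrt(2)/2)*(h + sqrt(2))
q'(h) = (h - 3)*(h - sqrt(2)/2) + (h - 3)*(h + sqrt(2)) + (h - sqrt(2)/2)*(h + sqrt(2)) = 3*h^2 - 6*h + sqrt(2)*h - 3*sqrt(2)/2 - 1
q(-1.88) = -5.88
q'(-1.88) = 16.10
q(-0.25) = 3.62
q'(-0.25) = -1.79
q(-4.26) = -102.62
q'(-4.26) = 70.86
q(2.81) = -1.69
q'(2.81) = 7.68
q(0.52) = 0.90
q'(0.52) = -4.69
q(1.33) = -2.85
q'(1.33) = -3.91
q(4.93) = 51.71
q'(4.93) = 47.19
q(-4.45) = -116.64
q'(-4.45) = 76.69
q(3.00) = 0.00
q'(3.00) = 10.12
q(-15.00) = -3841.08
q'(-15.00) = 740.67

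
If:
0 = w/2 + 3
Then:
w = -6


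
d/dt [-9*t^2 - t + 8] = -18*t - 1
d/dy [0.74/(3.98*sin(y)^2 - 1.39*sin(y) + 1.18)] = (1.0286 - 5.8904*sin(y))*cos(y)/(3.98*sin(y)^2 - 1.39*sin(y) + 1.18)^2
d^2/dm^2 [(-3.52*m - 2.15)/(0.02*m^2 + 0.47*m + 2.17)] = (-(0.04*m + 0.47)*(0.08*m + 0.94)*(3.52*m + 2.15) + (0.4224*m + 3.3948)*(0.02*m^2 + 0.47*m + 2.17))/(0.02*m^2 + 0.47*m + 2.17)^3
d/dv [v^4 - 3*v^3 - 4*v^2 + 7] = v*(4*v^2 - 9*v - 8)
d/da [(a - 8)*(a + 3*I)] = 2*a - 8 + 3*I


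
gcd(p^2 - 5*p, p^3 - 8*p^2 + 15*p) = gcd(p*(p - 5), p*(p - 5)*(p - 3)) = p^2 - 5*p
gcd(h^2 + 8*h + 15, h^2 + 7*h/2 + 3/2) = h + 3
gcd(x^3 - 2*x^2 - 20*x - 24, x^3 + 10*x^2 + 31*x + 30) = x + 2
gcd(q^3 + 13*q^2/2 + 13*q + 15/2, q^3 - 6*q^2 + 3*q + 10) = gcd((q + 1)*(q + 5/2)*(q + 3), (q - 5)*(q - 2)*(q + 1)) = q + 1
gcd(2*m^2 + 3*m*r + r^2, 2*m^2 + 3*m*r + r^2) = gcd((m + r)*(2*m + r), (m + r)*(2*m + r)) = 2*m^2 + 3*m*r + r^2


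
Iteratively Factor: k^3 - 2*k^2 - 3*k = (k + 1)*(k^2 - 3*k) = k*(k + 1)*(k - 3)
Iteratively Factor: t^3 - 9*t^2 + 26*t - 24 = (t - 3)*(t^2 - 6*t + 8) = (t - 3)*(t - 2)*(t - 4)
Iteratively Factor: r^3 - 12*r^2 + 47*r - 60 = (r - 3)*(r^2 - 9*r + 20) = (r - 4)*(r - 3)*(r - 5)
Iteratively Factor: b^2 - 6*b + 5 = (b - 1)*(b - 5)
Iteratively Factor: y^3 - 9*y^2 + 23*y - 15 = (y - 5)*(y^2 - 4*y + 3) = (y - 5)*(y - 1)*(y - 3)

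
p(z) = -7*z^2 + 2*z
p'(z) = 2 - 14*z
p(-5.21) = -200.43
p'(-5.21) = 74.94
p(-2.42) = -45.83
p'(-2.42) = 35.88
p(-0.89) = -7.32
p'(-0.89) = 14.46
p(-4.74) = -166.75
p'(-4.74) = 68.36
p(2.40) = -35.52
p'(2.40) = -31.60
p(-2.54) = -50.24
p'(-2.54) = 37.56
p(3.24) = -67.00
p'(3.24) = -43.36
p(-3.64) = -100.03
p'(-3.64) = 52.96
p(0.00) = 0.00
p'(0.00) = 2.00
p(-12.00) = -1032.00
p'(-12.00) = 170.00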